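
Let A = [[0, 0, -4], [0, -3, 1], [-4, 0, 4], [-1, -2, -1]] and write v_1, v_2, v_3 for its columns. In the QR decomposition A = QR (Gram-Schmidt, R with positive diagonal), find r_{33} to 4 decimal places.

v_1 = (0, 0, -4, -1); ‖v_1‖ = 4.1231, so q_1 = (0.0000, 0.0000, -0.9701, -0.2425).
q_1·v_2 = 0.0000·0 + 0.0000·(-3) + (-0.9701)·0 + (-0.2425)·(-2) = 0.4851.
u_2 = v_2 − 0.4851·q_1 = (0.0000, -3.0000, 0.4706, -1.8824).
‖u_2‖ = 3.5728, so q_2 = (0.0000, -0.8397, 0.1317, -0.5269).
q_1·v_3 = 0.0000·(-4) + 0.0000·1 + (-0.9701)·4 + (-0.2425)·(-1) = -3.6380; q_2·v_3 = 0.0000·(-4) + (-0.8397)·1 + 0.1317·4 + (-0.5269)·(-1) = 0.2140.
u_3 = v_3 + 3.6380·q_1 − 0.2140·q_2 = (-4.0000, 1.1797, 0.4424, -1.7696).
r_{33} = ‖u_3‖ = 4.5518.

r_{33} = 4.5518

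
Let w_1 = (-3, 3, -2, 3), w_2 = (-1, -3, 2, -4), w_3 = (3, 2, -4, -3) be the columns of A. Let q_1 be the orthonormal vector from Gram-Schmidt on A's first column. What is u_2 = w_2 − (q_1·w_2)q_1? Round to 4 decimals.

q_1 = w_1/‖w_1‖ = (-3, 3, -2, 3)/5.5678 = (-0.5388, 0.5388, -0.3592, 0.5388).
r_{12} = q_1·w_2 = -3.9513.
u_2 = w_2 + 3.9513·q_1 = (-3.1290, -0.8710, 0.5806, -1.8710).

u_2 = (-3.1290, -0.8710, 0.5806, -1.8710)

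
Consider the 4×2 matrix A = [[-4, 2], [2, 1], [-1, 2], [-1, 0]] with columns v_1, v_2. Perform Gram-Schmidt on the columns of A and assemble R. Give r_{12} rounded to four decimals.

v_1 = (-4, 2, -1, -1); ‖v_1‖ = 4.6904, so q_1 = (-0.8528, 0.4264, -0.2132, -0.2132).
r_{12} = q_1·v_2 = -1.7056.

r_{12} = -1.7056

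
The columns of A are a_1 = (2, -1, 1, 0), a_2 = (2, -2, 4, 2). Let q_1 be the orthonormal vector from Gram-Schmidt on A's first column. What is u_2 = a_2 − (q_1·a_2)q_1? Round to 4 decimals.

u_2 = (-1.3333, -0.3333, 2.3333, 2.0000)

q_1 = a_1/‖a_1‖ = (2, -1, 1, 0)/2.4495 = (0.8165, -0.4082, 0.4082, 0.0000).
r_{12} = q_1·a_2 = 4.0825.
u_2 = a_2 − 4.0825·q_1 = (-1.3333, -0.3333, 2.3333, 2.0000).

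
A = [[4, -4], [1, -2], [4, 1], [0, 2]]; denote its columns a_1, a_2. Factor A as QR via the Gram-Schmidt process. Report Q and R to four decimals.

q_1 = a_1/‖a_1‖ = (4, 1, 4, 0)/5.7446 = (0.6963, 0.1741, 0.6963, 0.0000).
r_{12} = q_1·a_2 = -2.4371.
u_2 = a_2 + 2.4371·q_1 = (-2.3030, -1.5758, 2.6970, 2.0000).
‖u_2‖ = 4.3658, so q_2 = (-0.5275, -0.3609, 0.6177, 0.4581).

Q = [[0.6963, -0.5275], [0.1741, -0.3609], [0.6963, 0.6177], [0.0000, 0.4581]], R = [[5.7446, -2.4371], [0.0000, 4.3658]]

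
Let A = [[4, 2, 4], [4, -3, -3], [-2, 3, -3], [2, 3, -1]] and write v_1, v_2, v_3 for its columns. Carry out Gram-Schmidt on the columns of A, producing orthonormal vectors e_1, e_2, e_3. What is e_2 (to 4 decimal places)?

v_1 = (4, 4, -2, 2); ‖v_1‖ = 6.3246, so e_1 = (0.6325, 0.6325, -0.3162, 0.3162).
e_1·v_2 = 0.6325·2 + 0.6325·(-3) + (-0.3162)·3 + 0.3162·3 = -0.6325.
u_2 = v_2 + 0.6325·e_1 = (2.4000, -2.6000, 2.8000, 3.2000).
‖u_2‖ = 5.5317, so e_2 = (0.4339, -0.4700, 0.5062, 0.5785).

e_2 = (0.4339, -0.4700, 0.5062, 0.5785)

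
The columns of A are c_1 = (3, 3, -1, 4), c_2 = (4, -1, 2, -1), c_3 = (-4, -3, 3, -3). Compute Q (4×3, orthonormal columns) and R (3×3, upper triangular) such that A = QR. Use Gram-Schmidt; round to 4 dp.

c_1 = (3, 3, -1, 4); ‖c_1‖ = 5.9161, so e_1 = (0.5071, 0.5071, -0.1690, 0.6761).
e_1·c_2 = 0.5071·4 + 0.5071·(-1) + (-0.1690)·2 + 0.6761·(-1) = 0.5071.
u_2 = c_2 − 0.5071·e_1 = (3.7429, -1.2571, 2.0857, -1.3429).
‖u_2‖ = 4.6629, so e_2 = (0.8027, -0.2696, 0.4473, -0.2880).
e_1·c_3 = 0.5071·(-4) + 0.5071·(-3) + (-0.1690)·3 + 0.6761·(-3) = -6.0851; e_2·c_3 = 0.8027·(-4) + (-0.2696)·(-3) + 0.4473·3 + (-0.2880)·(-3) = -0.1961.
u_3 = c_3 + 6.0851·e_1 + 0.1961·e_2 = (-0.7569, 0.0329, 2.0591, 1.0578).
‖u_3‖ = 2.4358, so e_3 = (-0.3107, 0.0135, 0.8454, 0.4343).

Q = [[0.5071, 0.8027, -0.3107], [0.5071, -0.2696, 0.0135], [-0.1690, 0.4473, 0.8454], [0.6761, -0.2880, 0.4343]], R = [[5.9161, 0.5071, -6.0851], [0.0000, 4.6629, -0.1961], [0.0000, 0.0000, 2.4358]]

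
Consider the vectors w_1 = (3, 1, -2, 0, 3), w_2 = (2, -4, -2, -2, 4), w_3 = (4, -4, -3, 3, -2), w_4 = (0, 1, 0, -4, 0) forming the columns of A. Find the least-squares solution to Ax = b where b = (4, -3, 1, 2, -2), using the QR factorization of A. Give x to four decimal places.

x = (-0.1566, -0.0560, 0.6973, 0.0316)

w_1 = (3, 1, -2, 0, 3); ‖w_1‖ = 4.7958, so e_1 = (0.6255, 0.2085, -0.4170, 0.0000, 0.6255).
e_1·w_2 = 0.6255·2 + 0.2085·(-4) + (-0.4170)·(-2) + 0.0000·(-2) + 0.6255·4 = 3.7533.
u_2 = w_2 − 3.7533·e_1 = (-0.3478, -4.7826, -0.4348, -2.0000, 1.6522).
‖u_2‖ = 5.4693, so e_2 = (-0.0636, -0.8744, -0.0795, -0.3657, 0.3021).
e_1·w_3 = 0.6255·4 + 0.2085·(-4) + (-0.4170)·(-3) + 0.0000·3 + 0.6255·(-2) = 1.6681; e_2·w_3 = (-0.0636)·4 + (-0.8744)·(-4) + (-0.0795)·(-3) + (-0.3657)·3 + 0.3021·(-2) = 1.7807.
u_3 = w_3 − 1.6681·e_1 − 1.7807·e_2 = (3.0698, -2.7907, -2.1628, 3.6512, -3.5814).
‖u_3‖ = 6.9316, so e_3 = (0.4429, -0.4026, -0.3120, 0.5267, -0.5167).
e_1·w_4 = 0.6255·0 + 0.2085·1 + (-0.4170)·0 + 0.0000·(-4) + 0.6255·0 = 0.2085; e_2·w_4 = (-0.0636)·0 + (-0.8744)·1 + (-0.0795)·0 + (-0.3657)·(-4) + 0.3021·0 = 0.5883; e_3·w_4 = 0.4429·0 + (-0.4026)·1 + (-0.3120)·0 + 0.5267·(-4) + (-0.5167)·0 = -2.5096.
u_4 = w_4 − 0.2085·e_1 − 0.5883·e_2 + 2.5096·e_3 = (1.0184, 0.4606, -0.6493, -2.4630, -1.6048).
‖u_4‖ = 3.2113, so e_4 = (0.3171, 0.1434, -0.2022, -0.7670, -0.4997).
Qᵀb = (0.2085, 0.9539, 4.7541, 0.1016).
Back-substitute: x_4 = 0.1016/3.2113 = 0.0316.
x_3 = (4.7541 + 2.5096·0.0316)/6.9316 = 0.6973.
x_2 = (0.9539 − 1.7807·0.6973 − 0.5883·0.0316)/5.4693 = -0.0560.
x_1 = (0.2085 − 3.7533·(-0.0560) − 1.6681·0.6973 − 0.2085·0.0316)/4.7958 = -0.1566.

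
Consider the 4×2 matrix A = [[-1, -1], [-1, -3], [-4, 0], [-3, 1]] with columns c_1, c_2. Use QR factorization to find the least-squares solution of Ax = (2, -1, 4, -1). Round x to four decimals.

c_1 = (-1, -1, -4, -3); ‖c_1‖ = 5.1962, so q_1 = (-0.1925, -0.1925, -0.7698, -0.5774).
q_1·c_2 = (-0.1925)·(-1) + (-0.1925)·(-3) + (-0.7698)·0 + (-0.5774)·1 = 0.1925.
u_2 = c_2 − 0.1925·q_1 = (-0.9630, -2.9630, 0.1481, 1.1111).
‖u_2‖ = 3.3110, so q_2 = (-0.2908, -0.8949, 0.0447, 0.3356).
Qᵀb = (-2.6943, 0.1566).
Back-substitute: x_2 = 0.1566/3.3110 = 0.0473.
x_1 = (-2.6943 − 0.1925·0.0473)/5.1962 = -0.5203.

x = (-0.5203, 0.0473)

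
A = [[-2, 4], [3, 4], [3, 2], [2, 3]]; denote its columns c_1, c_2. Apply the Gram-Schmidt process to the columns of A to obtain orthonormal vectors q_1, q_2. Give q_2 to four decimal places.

q_2 = (0.8822, 0.3633, 0.0259, 0.2984)

c_1 = (-2, 3, 3, 2); ‖c_1‖ = 5.0990, so q_1 = (-0.3922, 0.5883, 0.5883, 0.3922).
q_1·c_2 = (-0.3922)·4 + 0.5883·4 + 0.5883·2 + 0.3922·3 = 3.1379.
u_2 = c_2 − 3.1379·q_1 = (5.2308, 2.1538, 0.1538, 1.7692).
‖u_2‖ = 5.9291, so q_2 = (0.8822, 0.3633, 0.0259, 0.2984).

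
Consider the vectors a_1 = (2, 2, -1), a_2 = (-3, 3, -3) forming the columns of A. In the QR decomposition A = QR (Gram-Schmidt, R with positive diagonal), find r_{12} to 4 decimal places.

a_1 = (2, 2, -1); ‖a_1‖ = 3.0000, so e_1 = (0.6667, 0.6667, -0.3333).
r_{12} = e_1·a_2 = 1.0000.

r_{12} = 1.0000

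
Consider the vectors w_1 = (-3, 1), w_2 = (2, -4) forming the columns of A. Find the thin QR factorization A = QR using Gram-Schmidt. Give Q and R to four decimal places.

w_1 = (-3, 1); ‖w_1‖ = 3.1623, so e_1 = (-0.9487, 0.3162).
e_1·w_2 = (-0.9487)·2 + 0.3162·(-4) = -3.1623.
u_2 = w_2 + 3.1623·e_1 = (-1.0000, -3.0000).
‖u_2‖ = 3.1623, so e_2 = (-0.3162, -0.9487).

Q = [[-0.9487, -0.3162], [0.3162, -0.9487]], R = [[3.1623, -3.1623], [0.0000, 3.1623]]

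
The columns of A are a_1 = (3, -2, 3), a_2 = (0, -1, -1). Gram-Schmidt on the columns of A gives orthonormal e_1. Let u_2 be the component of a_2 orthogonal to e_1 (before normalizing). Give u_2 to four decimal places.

a_1 = (3, -2, 3); ‖a_1‖ = 4.6904, so e_1 = (0.6396, -0.4264, 0.6396).
e_1·a_2 = 0.6396·0 + (-0.4264)·(-1) + 0.6396·(-1) = -0.2132.
u_2 = a_2 + 0.2132·e_1 = (0.1364, -1.0909, -0.8636).

u_2 = (0.1364, -1.0909, -0.8636)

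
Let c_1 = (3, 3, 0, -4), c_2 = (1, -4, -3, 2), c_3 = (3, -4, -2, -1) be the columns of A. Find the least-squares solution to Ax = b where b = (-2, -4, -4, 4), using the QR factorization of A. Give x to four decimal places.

e_1 = c_1/‖c_1‖ = (3, 3, 0, -4)/5.8310 = (0.5145, 0.5145, 0.0000, -0.6860).
r_{12} = e_1·c_2 = -2.9155.
u_2 = c_2 + 2.9155·e_1 = (2.5000, -2.5000, -3.0000, 0.0000).
‖u_2‖ = 4.6368, so e_2 = (0.5392, -0.5392, -0.6470, 0.0000).
r_{13} = e_1·c_3 = 0.1715; r_{23} = e_2·c_3 = 5.0681.
u_3 = c_3 − 0.1715·e_1 − 5.0681·e_2 = (0.1792, -1.3557, 1.2791, -0.8824).
‖u_3‖ = 2.0699, so e_3 = (0.0866, -0.6549, 0.6179, -0.4263).
Qᵀb = (-5.8310, 3.6663, -1.7302).
Back-substitute: x_3 = -1.7302/2.0699 = -0.8359.
x_2 = (3.6663 − 5.0681·(-0.8359))/4.6368 = 1.7043.
x_1 = (-5.8310 + 2.9155·1.7043 − 0.1715·(-0.8359))/5.8310 = -0.1232.

x = (-0.1232, 1.7043, -0.8359)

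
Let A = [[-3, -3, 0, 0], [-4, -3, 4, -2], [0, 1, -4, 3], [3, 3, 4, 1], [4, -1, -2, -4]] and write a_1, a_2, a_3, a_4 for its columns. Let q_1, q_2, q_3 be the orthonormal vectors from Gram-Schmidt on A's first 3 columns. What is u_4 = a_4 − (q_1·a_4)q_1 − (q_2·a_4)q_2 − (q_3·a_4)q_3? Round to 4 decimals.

q_1 = a_1/‖a_1‖ = (-3, -4, 0, 3, 4)/7.0711 = (-0.4243, -0.5657, 0.0000, 0.4243, 0.5657).
r_{12} = q_1·a_2 = 3.6770.
u_2 = a_2 − 3.6770·q_1 = (-1.4400, -0.9200, 1.0000, 1.4400, -3.0800).
‖u_2‖ = 3.9345, so q_2 = (-0.3660, -0.2338, 0.2542, 0.3660, -0.7828).
r_{13} = q_1·a_3 = -1.6971; r_{23} = q_2·a_3 = 1.0777.
u_3 = a_3 + 1.6971·q_1 − 1.0777·q_2 = (-0.3256, 3.2920, -4.2739, 4.3256, -0.1964).
‖u_3‖ = 6.9252, so q_3 = (-0.0470, 0.4754, -0.6172, 0.6246, -0.0284).
r_{14} = q_1·a_4 = -0.7071; r_{24} = q_2·a_4 = 4.7275; r_{34} = q_3·a_4 = -2.0641.
u_4 = a_4 + 0.7071·q_1 − 4.7275·q_2 + 2.0641·q_3 = (1.3332, -0.3134, 0.5246, 0.8591, 0.0422).

u_4 = (1.3332, -0.3134, 0.5246, 0.8591, 0.0422)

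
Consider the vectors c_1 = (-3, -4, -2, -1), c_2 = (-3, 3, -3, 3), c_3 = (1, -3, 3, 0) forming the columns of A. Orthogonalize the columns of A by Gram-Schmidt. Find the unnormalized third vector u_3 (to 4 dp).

c_1 = (-3, -4, -2, -1); ‖c_1‖ = 5.4772, so q_1 = (-0.5477, -0.7303, -0.3651, -0.1826).
q_1·c_2 = (-0.5477)·(-3) + (-0.7303)·3 + (-0.3651)·(-3) + (-0.1826)·3 = 0.0000.
u_2 = c_2 + 0.0000·q_1 = (-3.0000, 3.0000, -3.0000, 3.0000).
‖u_2‖ = 6.0000, so q_2 = (-0.5000, 0.5000, -0.5000, 0.5000).
q_1·c_3 = (-0.5477)·1 + (-0.7303)·(-3) + (-0.3651)·3 + (-0.1826)·0 = 0.5477; q_2·c_3 = (-0.5000)·1 + 0.5000·(-3) + (-0.5000)·3 + 0.5000·0 = -3.5000.
u_3 = c_3 − 0.5477·q_1 + 3.5000·q_2 = (-0.4500, -0.8500, 1.4500, 1.8500).

u_3 = (-0.4500, -0.8500, 1.4500, 1.8500)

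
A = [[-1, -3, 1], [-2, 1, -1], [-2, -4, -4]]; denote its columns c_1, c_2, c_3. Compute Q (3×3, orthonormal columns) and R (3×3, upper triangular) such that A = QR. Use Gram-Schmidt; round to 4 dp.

e_1 = c_1/‖c_1‖ = (-1, -2, -2)/3.0000 = (-0.3333, -0.6667, -0.6667).
r_{12} = e_1·c_2 = 3.0000.
u_2 = c_2 − 3.0000·e_1 = (-2.0000, 3.0000, -2.0000).
‖u_2‖ = 4.1231, so e_2 = (-0.4851, 0.7276, -0.4851).
r_{13} = e_1·c_3 = 3.0000; r_{23} = e_2·c_3 = 0.7276.
u_3 = c_3 − 3.0000·e_1 − 0.7276·e_2 = (2.3529, 0.4706, -1.6471).
‖u_3‖ = 2.9104, so e_3 = (0.8085, 0.1617, -0.5659).

Q = [[-0.3333, -0.4851, 0.8085], [-0.6667, 0.7276, 0.1617], [-0.6667, -0.4851, -0.5659]], R = [[3.0000, 3.0000, 3.0000], [0.0000, 4.1231, 0.7276], [0.0000, 0.0000, 2.9104]]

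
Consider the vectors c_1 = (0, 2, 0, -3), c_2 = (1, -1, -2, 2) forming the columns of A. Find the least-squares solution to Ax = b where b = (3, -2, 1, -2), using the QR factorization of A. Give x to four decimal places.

x = (0.1818, 0.0455)

e_1 = c_1/‖c_1‖ = (0, 2, 0, -3)/3.6056 = (0.0000, 0.5547, 0.0000, -0.8321).
r_{12} = e_1·c_2 = -2.2188.
u_2 = c_2 + 2.2188·e_1 = (1.0000, 0.2308, -2.0000, 0.1538).
‖u_2‖ = 2.2532, so e_2 = (0.4438, 0.1024, -0.8876, 0.0683).
Qᵀb = (0.5547, 0.1024).
Back-substitute: x_2 = 0.1024/2.2532 = 0.0455.
x_1 = (0.5547 + 2.2188·0.0455)/3.6056 = 0.1818.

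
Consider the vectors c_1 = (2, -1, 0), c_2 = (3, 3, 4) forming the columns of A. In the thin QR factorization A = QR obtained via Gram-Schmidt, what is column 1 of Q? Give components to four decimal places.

c_1 = (2, -1, 0); ‖c_1‖ = 2.2361, so e_1 = (0.8944, -0.4472, 0.0000).

e_1 = (0.8944, -0.4472, 0.0000)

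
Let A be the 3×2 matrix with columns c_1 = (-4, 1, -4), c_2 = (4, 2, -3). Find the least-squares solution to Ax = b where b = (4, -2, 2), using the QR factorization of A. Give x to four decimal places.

x = (-0.7786, 0.1532)

c_1 = (-4, 1, -4); ‖c_1‖ = 5.7446, so q_1 = (-0.6963, 0.1741, -0.6963).
q_1·c_2 = (-0.6963)·4 + 0.1741·2 + (-0.6963)·(-3) = -0.3482.
u_2 = c_2 + 0.3482·q_1 = (3.7576, 2.0606, -3.2424).
‖u_2‖ = 5.3739, so q_2 = (0.6992, 0.3834, -0.6034).
Qᵀb = (-4.5260, 0.8233).
Back-substitute: x_2 = 0.8233/5.3739 = 0.1532.
x_1 = (-4.5260 + 0.3482·0.1532)/5.7446 = -0.7786.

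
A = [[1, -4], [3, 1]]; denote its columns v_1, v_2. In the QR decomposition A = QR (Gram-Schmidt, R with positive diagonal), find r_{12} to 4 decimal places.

r_{12} = -0.3162

q_1 = v_1/‖v_1‖ = (1, 3)/3.1623 = (0.3162, 0.9487).
r_{12} = q_1·v_2 = -0.3162.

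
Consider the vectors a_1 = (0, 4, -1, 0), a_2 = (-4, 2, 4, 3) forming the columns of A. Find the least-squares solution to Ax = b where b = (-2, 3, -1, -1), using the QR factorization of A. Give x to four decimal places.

e_1 = a_1/‖a_1‖ = (0, 4, -1, 0)/4.1231 = (0.0000, 0.9701, -0.2425, 0.0000).
r_{12} = e_1·a_2 = 0.9701.
u_2 = a_2 − 0.9701·e_1 = (-4.0000, 1.0588, 4.2353, 3.0000).
‖u_2‖ = 6.6377, so e_2 = (-0.6026, 0.1595, 0.6381, 0.4520).
Qᵀb = (3.1530, 0.5938).
Back-substitute: x_2 = 0.5938/6.6377 = 0.0895.
x_1 = (3.1530 − 0.9701·0.0895)/4.1231 = 0.7437.

x = (0.7437, 0.0895)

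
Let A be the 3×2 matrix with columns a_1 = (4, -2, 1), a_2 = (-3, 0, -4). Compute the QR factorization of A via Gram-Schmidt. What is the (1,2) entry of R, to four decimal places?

e_1 = a_1/‖a_1‖ = (4, -2, 1)/4.5826 = (0.8729, -0.4364, 0.2182).
r_{12} = e_1·a_2 = -3.4915.

r_{12} = -3.4915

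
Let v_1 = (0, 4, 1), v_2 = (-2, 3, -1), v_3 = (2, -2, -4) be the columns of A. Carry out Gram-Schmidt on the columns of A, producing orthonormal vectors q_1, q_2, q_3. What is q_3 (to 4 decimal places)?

q_3 = (0.6472, 0.1849, -0.7396)

q_1 = v_1/‖v_1‖ = (0, 4, 1)/4.1231 = (0.0000, 0.9701, 0.2425).
r_{12} = q_1·v_2 = 2.6679.
u_2 = v_2 − 2.6679·q_1 = (-2.0000, 0.4118, -1.6471).
‖u_2‖ = 2.6234, so q_2 = (-0.7624, 0.1570, -0.6278).
r_{13} = q_1·v_3 = -2.9104; r_{23} = q_2·v_3 = 0.6727.
u_3 = v_3 + 2.9104·q_1 − 0.6727·q_2 = (2.5128, 0.7179, -2.8718).
‖u_3‖ = 3.8829, so q_3 = (0.6472, 0.1849, -0.7396).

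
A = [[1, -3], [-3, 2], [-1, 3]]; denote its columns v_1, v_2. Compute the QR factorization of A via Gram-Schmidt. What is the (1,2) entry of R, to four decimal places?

r_{12} = -3.6181

v_1 = (1, -3, -1); ‖v_1‖ = 3.3166, so e_1 = (0.3015, -0.9045, -0.3015).
r_{12} = e_1·v_2 = -3.6181.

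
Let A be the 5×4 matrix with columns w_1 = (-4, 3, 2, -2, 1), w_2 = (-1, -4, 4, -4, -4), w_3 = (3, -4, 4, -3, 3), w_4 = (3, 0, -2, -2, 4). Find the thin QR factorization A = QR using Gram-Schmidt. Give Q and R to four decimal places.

w_1 = (-4, 3, 2, -2, 1); ‖w_1‖ = 5.8310, so e_1 = (-0.6860, 0.5145, 0.3430, -0.3430, 0.1715).
e_1·w_2 = (-0.6860)·(-1) + 0.5145·(-4) + 0.3430·4 + (-0.3430)·(-4) + 0.1715·(-4) = 0.6860.
u_2 = w_2 − 0.6860·e_1 = (-0.5294, -4.3529, 3.7647, -3.7647, -4.1176).
‖u_2‖ = 8.0330, so e_2 = (-0.0659, -0.5419, 0.4687, -0.4687, -0.5126).
e_1·w_3 = (-0.6860)·3 + 0.5145·(-4) + 0.3430·4 + (-0.3430)·(-3) + 0.1715·3 = -1.2005; e_2·w_3 = (-0.0659)·3 + (-0.5419)·(-4) + 0.4687·4 + (-0.4687)·(-3) + (-0.5126)·3 = 3.7126.
u_3 = w_3 + 1.2005·e_1 − 3.7126·e_2 = (2.4211, -1.3706, 2.6718, -1.6718, 5.1089).
‖u_3‖ = 6.6163, so e_3 = (0.3659, -0.2071, 0.4038, -0.2527, 0.7722).
e_1·w_4 = (-0.6860)·3 + 0.5145·0 + 0.3430·(-2) + (-0.3430)·(-2) + 0.1715·4 = -1.3720; e_2·w_4 = (-0.0659)·3 + (-0.5419)·0 + 0.4687·(-2) + (-0.4687)·(-2) + (-0.5126)·4 = -2.2481; e_3·w_4 = 0.3659·3 + (-0.2071)·0 + 0.4038·(-2) + (-0.2527)·(-2) + 0.7722·4 = 3.8842.
u_4 = w_4 + 1.3720·e_1 + 2.2481·e_2 − 3.8842·e_3 = (0.4893, 0.2923, -2.0444, -2.5427, 0.0837).
‖u_4‖ = 3.3131, so e_4 = (0.1477, 0.0882, -0.6171, -0.7675, 0.0252).

Q = [[-0.6860, -0.0659, 0.3659, 0.1477], [0.5145, -0.5419, -0.2071, 0.0882], [0.3430, 0.4687, 0.4038, -0.6171], [-0.3430, -0.4687, -0.2527, -0.7675], [0.1715, -0.5126, 0.7722, 0.0252]], R = [[5.8310, 0.6860, -1.2005, -1.3720], [0.0000, 8.0330, 3.7126, -2.2481], [0.0000, 0.0000, 6.6163, 3.8842], [0.0000, 0.0000, 0.0000, 3.3131]]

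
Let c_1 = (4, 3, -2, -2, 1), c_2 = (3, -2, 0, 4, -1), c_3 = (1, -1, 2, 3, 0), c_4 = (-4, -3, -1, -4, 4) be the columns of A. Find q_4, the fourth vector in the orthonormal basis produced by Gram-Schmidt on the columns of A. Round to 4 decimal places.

c_1 = (4, 3, -2, -2, 1); ‖c_1‖ = 5.8310, so q_1 = (0.6860, 0.5145, -0.3430, -0.3430, 0.1715).
q_1·c_2 = 0.6860·3 + 0.5145·(-2) + (-0.3430)·0 + (-0.3430)·4 + 0.1715·(-1) = -0.5145.
u_2 = c_2 + 0.5145·q_1 = (3.3529, -1.7353, -0.1765, 3.8235, -0.9118).
‖u_2‖ = 5.4530, so q_2 = (0.6149, -0.3182, -0.0324, 0.7012, -0.1672).
q_1·c_3 = 0.6860·1 + 0.5145·(-1) + (-0.3430)·2 + (-0.3430)·3 + 0.1715·0 = -1.5435; q_2·c_3 = 0.6149·1 + (-0.3182)·(-1) + (-0.0324)·2 + 0.7012·3 + (-0.1672)·0 = 2.9719.
u_3 = c_3 + 1.5435·q_1 − 2.9719·q_2 = (0.2315, 0.7399, 1.5668, 0.3867, 0.7616).
‖u_3‖ = 1.9456, so q_3 = (0.1190, 0.3803, 0.8053, 0.1988, 0.3915).
q_1·c_4 = 0.6860·(-4) + 0.5145·(-3) + (-0.3430)·(-1) + (-0.3430)·(-4) + 0.1715·4 = -1.8865; q_2·c_4 = 0.6149·(-4) + (-0.3182)·(-3) + (-0.0324)·(-1) + 0.7012·(-4) + (-0.1672)·4 = -4.9460; q_3·c_4 = 0.1190·(-4) + 0.3803·(-3) + 0.8053·(-1) + 0.1988·(-4) + 0.3915·4 = -1.6512.
u_4 = c_4 + 1.8865·q_1 + 4.9460·q_2 + 1.6512·q_3 = (0.5317, -2.9754, -0.4774, -0.8508, 4.1429).
‖u_4‖ = 5.2203, so q_4 = (0.1019, -0.5700, -0.0915, -0.1630, 0.7936).

q_4 = (0.1019, -0.5700, -0.0915, -0.1630, 0.7936)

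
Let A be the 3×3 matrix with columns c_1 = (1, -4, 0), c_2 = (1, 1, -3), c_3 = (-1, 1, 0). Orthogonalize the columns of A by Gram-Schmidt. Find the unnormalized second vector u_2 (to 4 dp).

c_1 = (1, -4, 0); ‖c_1‖ = 4.1231, so q_1 = (0.2425, -0.9701, 0.0000).
q_1·c_2 = 0.2425·1 + (-0.9701)·1 + 0.0000·(-3) = -0.7276.
u_2 = c_2 + 0.7276·q_1 = (1.1765, 0.2941, -3.0000).

u_2 = (1.1765, 0.2941, -3.0000)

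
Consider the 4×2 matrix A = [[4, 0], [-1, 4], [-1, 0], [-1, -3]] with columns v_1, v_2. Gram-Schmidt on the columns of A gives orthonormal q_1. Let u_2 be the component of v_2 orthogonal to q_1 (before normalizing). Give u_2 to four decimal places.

q_1 = v_1/‖v_1‖ = (4, -1, -1, -1)/4.3589 = (0.9177, -0.2294, -0.2294, -0.2294).
r_{12} = q_1·v_2 = -0.2294.
u_2 = v_2 + 0.2294·q_1 = (0.2105, 3.9474, -0.0526, -3.0526).

u_2 = (0.2105, 3.9474, -0.0526, -3.0526)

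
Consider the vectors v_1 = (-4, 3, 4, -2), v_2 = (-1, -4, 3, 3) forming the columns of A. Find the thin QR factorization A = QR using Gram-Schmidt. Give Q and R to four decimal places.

v_1 = (-4, 3, 4, -2); ‖v_1‖ = 6.7082, so q_1 = (-0.5963, 0.4472, 0.5963, -0.2981).
q_1·v_2 = (-0.5963)·(-1) + 0.4472·(-4) + 0.5963·3 + (-0.2981)·3 = -0.2981.
u_2 = v_2 + 0.2981·q_1 = (-1.1778, -3.8667, 3.1778, 2.9111).
‖u_2‖ = 5.9086, so q_2 = (-0.1993, -0.6544, 0.5378, 0.4927).

Q = [[-0.5963, -0.1993], [0.4472, -0.6544], [0.5963, 0.5378], [-0.2981, 0.4927]], R = [[6.7082, -0.2981], [0.0000, 5.9086]]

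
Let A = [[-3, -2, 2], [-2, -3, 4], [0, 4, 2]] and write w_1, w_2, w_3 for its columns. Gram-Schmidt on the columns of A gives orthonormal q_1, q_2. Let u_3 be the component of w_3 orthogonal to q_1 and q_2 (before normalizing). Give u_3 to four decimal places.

q_1 = w_1/‖w_1‖ = (-3, -2, 0)/3.6056 = (-0.8321, -0.5547, 0.0000).
r_{12} = q_1·w_2 = 3.3282.
u_2 = w_2 − 3.3282·q_1 = (0.7692, -1.1538, 4.0000).
‖u_2‖ = 4.2336, so q_2 = (0.1817, -0.2725, 0.9448).
r_{13} = q_1·w_3 = -3.8829; r_{23} = q_2·w_3 = 1.1629.
u_3 = w_3 + 3.8829·q_1 − 1.1629·q_2 = (-1.4421, 2.1631, 0.9013).

u_3 = (-1.4421, 2.1631, 0.9013)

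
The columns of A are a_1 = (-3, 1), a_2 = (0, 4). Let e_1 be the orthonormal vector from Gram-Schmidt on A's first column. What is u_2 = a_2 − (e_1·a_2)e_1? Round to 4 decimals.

u_2 = (1.2000, 3.6000)

a_1 = (-3, 1); ‖a_1‖ = 3.1623, so e_1 = (-0.9487, 0.3162).
e_1·a_2 = (-0.9487)·0 + 0.3162·4 = 1.2649.
u_2 = a_2 − 1.2649·e_1 = (1.2000, 3.6000).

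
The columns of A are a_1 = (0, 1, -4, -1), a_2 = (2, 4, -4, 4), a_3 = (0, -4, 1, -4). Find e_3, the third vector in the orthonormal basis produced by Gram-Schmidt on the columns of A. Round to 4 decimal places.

e_1 = a_1/‖a_1‖ = (0, 1, -4, -1)/4.2426 = (0.0000, 0.2357, -0.9428, -0.2357).
r_{12} = e_1·a_2 = 3.7712.
u_2 = a_2 − 3.7712·e_1 = (2.0000, 3.1111, -0.4444, 4.8889).
‖u_2‖ = 6.1464, so e_2 = (0.3254, 0.5062, -0.0723, 0.7954).
r_{13} = e_1·a_3 = -0.9428; r_{23} = e_2·a_3 = -5.2786.
u_3 = a_3 + 0.9428·e_1 + 5.2786·e_2 = (1.7176, -1.1059, -0.2706, -0.0235).
‖u_3‖ = 2.0608, so e_3 = (0.8335, -0.5366, -0.1313, -0.0114).

e_3 = (0.8335, -0.5366, -0.1313, -0.0114)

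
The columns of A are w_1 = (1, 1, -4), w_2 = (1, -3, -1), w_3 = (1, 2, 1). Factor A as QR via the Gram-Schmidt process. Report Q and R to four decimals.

Q = [[0.2357, 0.2708, 0.9333], [0.2357, -0.9477, 0.2154], [-0.9428, -0.1692, 0.2872]], R = [[4.2426, 0.4714, -0.2357], [0.0000, 3.2830, -1.7938], [0.0000, 0.0000, 1.6513]]

w_1 = (1, 1, -4); ‖w_1‖ = 4.2426, so e_1 = (0.2357, 0.2357, -0.9428).
e_1·w_2 = 0.2357·1 + 0.2357·(-3) + (-0.9428)·(-1) = 0.4714.
u_2 = w_2 − 0.4714·e_1 = (0.8889, -3.1111, -0.5556).
‖u_2‖ = 3.2830, so e_2 = (0.2708, -0.9477, -0.1692).
e_1·w_3 = 0.2357·1 + 0.2357·2 + (-0.9428)·1 = -0.2357; e_2·w_3 = 0.2708·1 + (-0.9477)·2 + (-0.1692)·1 = -1.7938.
u_3 = w_3 + 0.2357·e_1 + 1.7938·e_2 = (1.5412, 0.3557, 0.4742).
‖u_3‖ = 1.6513, so e_3 = (0.9333, 0.2154, 0.2872).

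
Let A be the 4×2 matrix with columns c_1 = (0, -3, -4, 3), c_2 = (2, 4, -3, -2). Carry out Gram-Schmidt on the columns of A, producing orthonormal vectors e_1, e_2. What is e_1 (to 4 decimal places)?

e_1 = (0.0000, -0.5145, -0.6860, 0.5145)

e_1 = c_1/‖c_1‖ = (0, -3, -4, 3)/5.8310 = (0.0000, -0.5145, -0.6860, 0.5145).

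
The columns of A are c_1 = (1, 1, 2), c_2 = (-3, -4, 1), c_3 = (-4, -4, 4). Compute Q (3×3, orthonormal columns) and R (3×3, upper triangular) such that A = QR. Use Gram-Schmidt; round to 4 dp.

c_1 = (1, 1, 2); ‖c_1‖ = 2.4495, so e_1 = (0.4082, 0.4082, 0.8165).
e_1·c_2 = 0.4082·(-3) + 0.4082·(-4) + 0.8165·1 = -2.0412.
u_2 = c_2 + 2.0412·e_1 = (-2.1667, -3.1667, 2.6667).
‖u_2‖ = 4.6726, so e_2 = (-0.4637, -0.6777, 0.5707).
e_1·c_3 = 0.4082·(-4) + 0.4082·(-4) + 0.8165·4 = 0.0000; e_2·c_3 = (-0.4637)·(-4) + (-0.6777)·(-4) + 0.5707·4 = 6.8484.
u_3 = c_3 + 0.0000·e_1 − 6.8484·e_2 = (-0.8244, 0.6412, 0.0916).
‖u_3‖ = 1.0484, so e_3 = (-0.7863, 0.6116, 0.0874).

Q = [[0.4082, -0.4637, -0.7863], [0.4082, -0.6777, 0.6116], [0.8165, 0.5707, 0.0874]], R = [[2.4495, -2.0412, 0.0000], [0.0000, 4.6726, 6.8484], [0.0000, 0.0000, 1.0484]]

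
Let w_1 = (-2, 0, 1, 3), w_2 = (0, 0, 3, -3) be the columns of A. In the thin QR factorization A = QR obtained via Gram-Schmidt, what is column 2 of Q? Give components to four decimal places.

q_2 = (-0.2182, 0.0000, 0.8729, -0.4364)

w_1 = (-2, 0, 1, 3); ‖w_1‖ = 3.7417, so q_1 = (-0.5345, 0.0000, 0.2673, 0.8018).
q_1·w_2 = (-0.5345)·0 + 0.0000·0 + 0.2673·3 + 0.8018·(-3) = -1.6036.
u_2 = w_2 + 1.6036·q_1 = (-0.8571, 0.0000, 3.4286, -1.7143).
‖u_2‖ = 3.9279, so q_2 = (-0.2182, 0.0000, 0.8729, -0.4364).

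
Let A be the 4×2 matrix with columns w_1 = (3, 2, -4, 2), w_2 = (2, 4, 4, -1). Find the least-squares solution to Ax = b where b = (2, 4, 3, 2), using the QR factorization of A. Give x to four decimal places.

w_1 = (3, 2, -4, 2); ‖w_1‖ = 5.7446, so e_1 = (0.5222, 0.3482, -0.6963, 0.3482).
e_1·w_2 = 0.5222·2 + 0.3482·4 + (-0.6963)·4 + 0.3482·(-1) = -0.6963.
u_2 = w_2 + 0.6963·e_1 = (2.3636, 4.2424, 3.5152, -0.7576).
‖u_2‖ = 6.0428, so e_2 = (0.3912, 0.7021, 0.5817, -0.1254).
Qᵀb = (1.0445, 5.0850).
Back-substitute: x_2 = 5.0850/6.0428 = 0.8415.
x_1 = (1.0445 + 0.6963·0.8415)/5.7446 = 0.2838.

x = (0.2838, 0.8415)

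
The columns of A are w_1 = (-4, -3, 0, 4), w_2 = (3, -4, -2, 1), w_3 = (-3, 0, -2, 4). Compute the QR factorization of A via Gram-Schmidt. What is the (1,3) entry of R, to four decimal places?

q_1 = w_1/‖w_1‖ = (-4, -3, 0, 4)/6.4031 = (-0.6247, -0.4685, 0.0000, 0.6247).
r_{13} = q_1·w_3 = 4.3729.

r_{13} = 4.3729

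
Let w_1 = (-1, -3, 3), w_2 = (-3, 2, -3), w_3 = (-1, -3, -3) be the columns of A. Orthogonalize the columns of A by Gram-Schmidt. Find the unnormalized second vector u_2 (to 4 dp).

w_1 = (-1, -3, 3); ‖w_1‖ = 4.3589, so q_1 = (-0.2294, -0.6882, 0.6882).
q_1·w_2 = (-0.2294)·(-3) + (-0.6882)·2 + 0.6882·(-3) = -2.7530.
u_2 = w_2 + 2.7530·q_1 = (-3.6316, 0.1053, -1.1053).

u_2 = (-3.6316, 0.1053, -1.1053)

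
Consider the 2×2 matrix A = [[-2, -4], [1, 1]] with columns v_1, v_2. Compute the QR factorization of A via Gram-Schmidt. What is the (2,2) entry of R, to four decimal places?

v_1 = (-2, 1); ‖v_1‖ = 2.2361, so q_1 = (-0.8944, 0.4472).
q_1·v_2 = (-0.8944)·(-4) + 0.4472·1 = 4.0249.
u_2 = v_2 − 4.0249·q_1 = (-0.4000, -0.8000).
r_{22} = ‖u_2‖ = 0.8944.

r_{22} = 0.8944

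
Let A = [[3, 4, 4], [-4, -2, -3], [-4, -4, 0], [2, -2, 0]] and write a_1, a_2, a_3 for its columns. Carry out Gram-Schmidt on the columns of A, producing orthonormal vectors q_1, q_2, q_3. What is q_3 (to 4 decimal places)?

a_1 = (3, -4, -4, 2); ‖a_1‖ = 6.7082, so q_1 = (0.4472, -0.5963, -0.5963, 0.2981).
q_1·a_2 = 0.4472·4 + (-0.5963)·(-2) + (-0.5963)·(-4) + 0.2981·(-2) = 4.7703.
u_2 = a_2 − 4.7703·q_1 = (1.8667, 0.8444, -1.1556, -3.4222).
‖u_2‖ = 4.1526, so q_2 = (0.4495, 0.2034, -0.2783, -0.8241).
q_1·a_3 = 0.4472·4 + (-0.5963)·(-3) + (-0.5963)·0 + 0.2981·0 = 3.5777; q_2·a_3 = 0.4495·4 + 0.2034·(-3) + (-0.2783)·0 + (-0.8241)·0 = 1.1880.
u_3 = a_3 − 3.5777·q_1 − 1.1880·q_2 = (1.8660, -1.1082, 2.4639, -0.0876).
‖u_3‖ = 3.2846, so q_3 = (0.5681, -0.3374, 0.7501, -0.0267).

q_3 = (0.5681, -0.3374, 0.7501, -0.0267)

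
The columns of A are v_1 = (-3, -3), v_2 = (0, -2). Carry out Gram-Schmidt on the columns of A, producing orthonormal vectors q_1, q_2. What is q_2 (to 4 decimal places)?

q_2 = (0.7071, -0.7071)

q_1 = v_1/‖v_1‖ = (-3, -3)/4.2426 = (-0.7071, -0.7071).
r_{12} = q_1·v_2 = 1.4142.
u_2 = v_2 − 1.4142·q_1 = (1.0000, -1.0000).
‖u_2‖ = 1.4142, so q_2 = (0.7071, -0.7071).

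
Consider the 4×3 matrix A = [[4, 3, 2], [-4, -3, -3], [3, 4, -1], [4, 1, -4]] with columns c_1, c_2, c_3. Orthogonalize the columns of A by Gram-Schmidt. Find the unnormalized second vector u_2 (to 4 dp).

u_2 = (0.1930, -0.1930, 1.8947, -1.8070)

c_1 = (4, -4, 3, 4); ‖c_1‖ = 7.5498, so q_1 = (0.5298, -0.5298, 0.3974, 0.5298).
q_1·c_2 = 0.5298·3 + (-0.5298)·(-3) + 0.3974·4 + 0.5298·1 = 5.2981.
u_2 = c_2 − 5.2981·q_1 = (0.1930, -0.1930, 1.8947, -1.8070).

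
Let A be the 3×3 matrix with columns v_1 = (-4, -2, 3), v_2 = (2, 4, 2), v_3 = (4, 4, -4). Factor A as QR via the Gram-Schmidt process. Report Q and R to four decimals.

v_1 = (-4, -2, 3); ‖v_1‖ = 5.3852, so e_1 = (-0.7428, -0.3714, 0.5571).
e_1·v_2 = (-0.7428)·2 + (-0.3714)·4 + 0.5571·2 = -1.8570.
u_2 = v_2 + 1.8570·e_1 = (0.6207, 3.3103, 3.0345).
‖u_2‖ = 4.5334, so e_2 = (0.1369, 0.7302, 0.6694).
e_1·v_3 = (-0.7428)·4 + (-0.3714)·4 + 0.5571·(-4) = -6.6850; e_2·v_3 = 0.1369·4 + 0.7302·4 + 0.6694·(-4) = 0.7911.
u_3 = v_3 + 6.6850·e_1 − 0.7911·e_2 = (-1.0738, 0.9396, -0.8054).
‖u_3‖ = 1.6385, so e_3 = (-0.6554, 0.5735, -0.4915).

Q = [[-0.7428, 0.1369, -0.6554], [-0.3714, 0.7302, 0.5735], [0.5571, 0.6694, -0.4915]], R = [[5.3852, -1.8570, -6.6850], [0.0000, 4.5334, 0.7911], [0.0000, 0.0000, 1.6385]]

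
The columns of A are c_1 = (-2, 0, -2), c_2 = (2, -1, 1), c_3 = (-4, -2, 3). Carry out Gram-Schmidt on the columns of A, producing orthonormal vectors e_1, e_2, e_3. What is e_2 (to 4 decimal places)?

e_2 = (0.4082, -0.8165, -0.4082)

e_1 = c_1/‖c_1‖ = (-2, 0, -2)/2.8284 = (-0.7071, 0.0000, -0.7071).
r_{12} = e_1·c_2 = -2.1213.
u_2 = c_2 + 2.1213·e_1 = (0.5000, -1.0000, -0.5000).
‖u_2‖ = 1.2247, so e_2 = (0.4082, -0.8165, -0.4082).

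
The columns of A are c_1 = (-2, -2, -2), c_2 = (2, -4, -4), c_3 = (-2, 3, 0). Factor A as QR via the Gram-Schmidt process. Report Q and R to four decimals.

Q = [[-0.5774, 0.8165, 0.0000], [-0.5774, -0.4082, 0.7071], [-0.5774, -0.4082, -0.7071]], R = [[3.4641, 3.4641, -0.5774], [0.0000, 4.8990, -2.8577], [0.0000, 0.0000, 2.1213]]

e_1 = c_1/‖c_1‖ = (-2, -2, -2)/3.4641 = (-0.5774, -0.5774, -0.5774).
r_{12} = e_1·c_2 = 3.4641.
u_2 = c_2 − 3.4641·e_1 = (4.0000, -2.0000, -2.0000).
‖u_2‖ = 4.8990, so e_2 = (0.8165, -0.4082, -0.4082).
r_{13} = e_1·c_3 = -0.5774; r_{23} = e_2·c_3 = -2.8577.
u_3 = c_3 + 0.5774·e_1 + 2.8577·e_2 = (0.0000, 1.5000, -1.5000).
‖u_3‖ = 2.1213, so e_3 = (0.0000, 0.7071, -0.7071).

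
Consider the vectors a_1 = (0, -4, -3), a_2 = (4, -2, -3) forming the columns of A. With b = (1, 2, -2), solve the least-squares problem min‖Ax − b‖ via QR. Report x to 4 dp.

a_1 = (0, -4, -3); ‖a_1‖ = 5.0000, so e_1 = (0.0000, -0.8000, -0.6000).
e_1·a_2 = 0.0000·4 + (-0.8000)·(-2) + (-0.6000)·(-3) = 3.4000.
u_2 = a_2 − 3.4000·e_1 = (4.0000, 0.7200, -0.9600).
‖u_2‖ = 4.1761, so e_2 = (0.9578, 0.1724, -0.2299).
Qᵀb = (-0.4000, 1.7624).
Back-substitute: x_2 = 1.7624/4.1761 = 0.4220.
x_1 = (-0.4000 − 3.4000·0.4220)/5.0000 = -0.3670.

x = (-0.3670, 0.4220)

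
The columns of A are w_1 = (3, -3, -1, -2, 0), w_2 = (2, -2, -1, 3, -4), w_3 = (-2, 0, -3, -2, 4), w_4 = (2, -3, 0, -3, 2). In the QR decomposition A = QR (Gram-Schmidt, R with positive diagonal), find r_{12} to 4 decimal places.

w_1 = (3, -3, -1, -2, 0); ‖w_1‖ = 4.7958, so e_1 = (0.6255, -0.6255, -0.2085, -0.4170, 0.0000).
r_{12} = e_1·w_2 = 1.4596.

r_{12} = 1.4596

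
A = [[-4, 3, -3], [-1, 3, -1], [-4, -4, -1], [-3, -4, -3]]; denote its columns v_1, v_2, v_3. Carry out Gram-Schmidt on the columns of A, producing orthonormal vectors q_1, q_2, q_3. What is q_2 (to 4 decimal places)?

q_2 = (0.6250, 0.4881, -0.4073, -0.4530)

v_1 = (-4, -1, -4, -3); ‖v_1‖ = 6.4807, so q_1 = (-0.6172, -0.1543, -0.6172, -0.4629).
q_1·v_2 = (-0.6172)·3 + (-0.1543)·3 + (-0.6172)·(-4) + (-0.4629)·(-4) = 2.0059.
u_2 = v_2 − 2.0059·q_1 = (4.2381, 3.3095, -2.7619, -3.0714).
‖u_2‖ = 6.7806, so q_2 = (0.6250, 0.4881, -0.4073, -0.4530).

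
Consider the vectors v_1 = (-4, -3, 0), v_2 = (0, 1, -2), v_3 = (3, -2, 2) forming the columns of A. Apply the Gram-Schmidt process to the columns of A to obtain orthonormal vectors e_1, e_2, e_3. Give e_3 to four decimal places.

e_3 = (0.5571, -0.7428, -0.3714)

v_1 = (-4, -3, 0); ‖v_1‖ = 5.0000, so e_1 = (-0.8000, -0.6000, 0.0000).
e_1·v_2 = (-0.8000)·0 + (-0.6000)·1 + 0.0000·(-2) = -0.6000.
u_2 = v_2 + 0.6000·e_1 = (-0.4800, 0.6400, -2.0000).
‖u_2‖ = 2.1541, so e_2 = (-0.2228, 0.2971, -0.9285).
e_1·v_3 = (-0.8000)·3 + (-0.6000)·(-2) + 0.0000·2 = -1.2000; e_2·v_3 = (-0.2228)·3 + 0.2971·(-2) + (-0.9285)·2 = -3.1197.
u_3 = v_3 + 1.2000·e_1 + 3.1197·e_2 = (1.3448, -1.7931, -0.8966).
‖u_3‖ = 2.4140, so e_3 = (0.5571, -0.7428, -0.3714).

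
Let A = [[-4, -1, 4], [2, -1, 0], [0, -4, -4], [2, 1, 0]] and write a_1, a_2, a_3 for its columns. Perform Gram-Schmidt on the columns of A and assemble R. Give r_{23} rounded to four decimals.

a_1 = (-4, 2, 0, 2); ‖a_1‖ = 4.8990, so q_1 = (-0.8165, 0.4082, 0.0000, 0.4082).
q_1·a_2 = (-0.8165)·(-1) + 0.4082·(-1) + 0.0000·(-4) + 0.4082·1 = 0.8165.
u_2 = a_2 − 0.8165·q_1 = (-0.3333, -1.3333, -4.0000, 0.6667).
‖u_2‖ = 4.2817, so q_2 = (-0.0778, -0.3114, -0.9342, 0.1557).
r_{23} = q_2·a_3 = 3.4254.

r_{23} = 3.4254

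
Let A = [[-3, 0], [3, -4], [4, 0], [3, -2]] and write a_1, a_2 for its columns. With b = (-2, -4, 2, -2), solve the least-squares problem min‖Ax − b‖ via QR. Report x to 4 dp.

a_1 = (-3, 3, 4, 3); ‖a_1‖ = 6.5574, so q_1 = (-0.4575, 0.4575, 0.6100, 0.4575).
q_1·a_2 = (-0.4575)·0 + 0.4575·(-4) + 0.6100·0 + 0.4575·(-2) = -2.7450.
u_2 = a_2 + 2.7450·q_1 = (-1.2558, -2.7442, 1.6744, -0.7442).
‖u_2‖ = 3.5306, so q_2 = (-0.3557, -0.7773, 0.4743, -0.2108).
Qᵀb = (-0.6100, 5.1905).
Back-substitute: x_2 = 5.1905/3.5306 = 1.4701.
x_1 = (-0.6100 + 2.7450·1.4701)/6.5574 = 0.5224.

x = (0.5224, 1.4701)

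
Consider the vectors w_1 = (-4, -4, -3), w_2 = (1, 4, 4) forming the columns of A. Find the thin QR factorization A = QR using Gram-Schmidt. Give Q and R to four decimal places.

w_1 = (-4, -4, -3); ‖w_1‖ = 6.4031, so e_1 = (-0.6247, -0.6247, -0.4685).
e_1·w_2 = (-0.6247)·1 + (-0.6247)·4 + (-0.4685)·4 = -4.9976.
u_2 = w_2 + 4.9976·e_1 = (-2.1220, 0.8780, 1.6585).
‖u_2‖ = 2.8327, so e_2 = (-0.7491, 0.3100, 0.5855).

Q = [[-0.6247, -0.7491], [-0.6247, 0.3100], [-0.4685, 0.5855]], R = [[6.4031, -4.9976], [0.0000, 2.8327]]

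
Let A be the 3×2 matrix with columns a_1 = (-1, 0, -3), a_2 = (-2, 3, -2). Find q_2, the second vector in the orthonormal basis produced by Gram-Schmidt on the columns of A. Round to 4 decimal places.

q_2 = (-0.3686, 0.9214, 0.1229)

a_1 = (-1, 0, -3); ‖a_1‖ = 3.1623, so q_1 = (-0.3162, 0.0000, -0.9487).
q_1·a_2 = (-0.3162)·(-2) + 0.0000·3 + (-0.9487)·(-2) = 2.5298.
u_2 = a_2 − 2.5298·q_1 = (-1.2000, 3.0000, 0.4000).
‖u_2‖ = 3.2558, so q_2 = (-0.3686, 0.9214, 0.1229).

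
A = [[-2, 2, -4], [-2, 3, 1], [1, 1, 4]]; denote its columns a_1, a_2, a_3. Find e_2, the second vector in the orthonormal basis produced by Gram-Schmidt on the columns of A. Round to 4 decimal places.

a_1 = (-2, -2, 1); ‖a_1‖ = 3.0000, so e_1 = (-0.6667, -0.6667, 0.3333).
e_1·a_2 = (-0.6667)·2 + (-0.6667)·3 + 0.3333·1 = -3.0000.
u_2 = a_2 + 3.0000·e_1 = (0.0000, 1.0000, 2.0000).
‖u_2‖ = 2.2361, so e_2 = (0.0000, 0.4472, 0.8944).

e_2 = (0.0000, 0.4472, 0.8944)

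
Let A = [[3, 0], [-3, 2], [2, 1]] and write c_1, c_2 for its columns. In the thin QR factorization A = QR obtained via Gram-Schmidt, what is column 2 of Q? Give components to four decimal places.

c_1 = (3, -3, 2); ‖c_1‖ = 4.6904, so q_1 = (0.6396, -0.6396, 0.4264).
q_1·c_2 = 0.6396·0 + (-0.6396)·2 + 0.4264·1 = -0.8528.
u_2 = c_2 + 0.8528·q_1 = (0.5455, 1.4545, 1.3636).
‖u_2‖ = 2.0671, so q_2 = (0.2639, 0.7037, 0.6597).

q_2 = (0.2639, 0.7037, 0.6597)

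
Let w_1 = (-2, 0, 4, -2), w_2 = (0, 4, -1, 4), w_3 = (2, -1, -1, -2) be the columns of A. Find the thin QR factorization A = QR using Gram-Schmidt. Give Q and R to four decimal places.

Q = [[-0.4082, -0.1925, 0.6760], [0.0000, 0.7698, 0.5281], [0.8165, 0.1925, 0.0845], [-0.4082, 0.5774, -0.5070]], R = [[4.8990, -2.4495, -0.8165], [0.0000, 5.1962, -2.5019], [0.0000, 0.0000, 1.7533]]

e_1 = w_1/‖w_1‖ = (-2, 0, 4, -2)/4.8990 = (-0.4082, 0.0000, 0.8165, -0.4082).
r_{12} = e_1·w_2 = -2.4495.
u_2 = w_2 + 2.4495·e_1 = (-1.0000, 4.0000, 1.0000, 3.0000).
‖u_2‖ = 5.1962, so e_2 = (-0.1925, 0.7698, 0.1925, 0.5774).
r_{13} = e_1·w_3 = -0.8165; r_{23} = e_2·w_3 = -2.5019.
u_3 = w_3 + 0.8165·e_1 + 2.5019·e_2 = (1.1852, 0.9259, 0.1481, -0.8889).
‖u_3‖ = 1.7533, so e_3 = (0.6760, 0.5281, 0.0845, -0.5070).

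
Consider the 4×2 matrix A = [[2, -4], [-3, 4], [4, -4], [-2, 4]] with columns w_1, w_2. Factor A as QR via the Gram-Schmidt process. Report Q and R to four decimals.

Q = [[0.3482, -0.5774], [-0.5222, 0.0000], [0.6963, 0.5774], [-0.3482, 0.5774]], R = [[5.7446, -7.6594], [0.0000, 2.3094]]

e_1 = w_1/‖w_1‖ = (2, -3, 4, -2)/5.7446 = (0.3482, -0.5222, 0.6963, -0.3482).
r_{12} = e_1·w_2 = -7.6594.
u_2 = w_2 + 7.6594·e_1 = (-1.3333, 0.0000, 1.3333, 1.3333).
‖u_2‖ = 2.3094, so e_2 = (-0.5774, 0.0000, 0.5774, 0.5774).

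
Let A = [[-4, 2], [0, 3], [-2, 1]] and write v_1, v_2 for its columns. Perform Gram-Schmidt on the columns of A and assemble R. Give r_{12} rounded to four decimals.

q_1 = v_1/‖v_1‖ = (-4, 0, -2)/4.4721 = (-0.8944, 0.0000, -0.4472).
r_{12} = q_1·v_2 = -2.2361.

r_{12} = -2.2361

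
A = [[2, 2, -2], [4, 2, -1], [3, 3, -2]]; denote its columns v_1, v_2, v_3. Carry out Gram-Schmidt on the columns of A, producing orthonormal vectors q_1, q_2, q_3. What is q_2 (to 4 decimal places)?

q_2 = (0.4120, -0.6695, 0.6180)

v_1 = (2, 4, 3); ‖v_1‖ = 5.3852, so q_1 = (0.3714, 0.7428, 0.5571).
q_1·v_2 = 0.3714·2 + 0.7428·2 + 0.5571·3 = 3.8996.
u_2 = v_2 − 3.8996·q_1 = (0.5517, -0.8966, 0.8276).
‖u_2‖ = 1.3391, so q_2 = (0.4120, -0.6695, 0.6180).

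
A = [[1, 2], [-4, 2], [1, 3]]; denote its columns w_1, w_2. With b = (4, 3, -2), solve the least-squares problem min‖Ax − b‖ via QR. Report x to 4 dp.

x = (-0.4916, 0.3838)

w_1 = (1, -4, 1); ‖w_1‖ = 4.2426, so e_1 = (0.2357, -0.9428, 0.2357).
e_1·w_2 = 0.2357·2 + (-0.9428)·2 + 0.2357·3 = -0.7071.
u_2 = w_2 + 0.7071·e_1 = (2.1667, 1.3333, 3.1667).
‖u_2‖ = 4.0620, so e_2 = (0.5334, 0.3282, 0.7796).
Qᵀb = (-2.3570, 1.5592).
Back-substitute: x_2 = 1.5592/4.0620 = 0.3838.
x_1 = (-2.3570 + 0.7071·0.3838)/4.2426 = -0.4916.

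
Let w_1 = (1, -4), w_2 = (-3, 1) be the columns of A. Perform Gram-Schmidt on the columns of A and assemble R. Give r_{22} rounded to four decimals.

w_1 = (1, -4); ‖w_1‖ = 4.1231, so q_1 = (0.2425, -0.9701).
q_1·w_2 = 0.2425·(-3) + (-0.9701)·1 = -1.6977.
u_2 = w_2 + 1.6977·q_1 = (-2.5882, -0.6471).
r_{22} = ‖u_2‖ = 2.6679.

r_{22} = 2.6679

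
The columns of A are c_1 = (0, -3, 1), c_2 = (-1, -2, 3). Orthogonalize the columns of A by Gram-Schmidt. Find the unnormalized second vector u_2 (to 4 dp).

c_1 = (0, -3, 1); ‖c_1‖ = 3.1623, so e_1 = (0.0000, -0.9487, 0.3162).
e_1·c_2 = 0.0000·(-1) + (-0.9487)·(-2) + 0.3162·3 = 2.8460.
u_2 = c_2 − 2.8460·e_1 = (-1.0000, 0.7000, 2.1000).

u_2 = (-1.0000, 0.7000, 2.1000)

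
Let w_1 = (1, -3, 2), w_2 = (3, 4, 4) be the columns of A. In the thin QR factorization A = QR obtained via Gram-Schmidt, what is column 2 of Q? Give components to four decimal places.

q_2 = (0.4801, 0.5917, 0.6476)

q_1 = w_1/‖w_1‖ = (1, -3, 2)/3.7417 = (0.2673, -0.8018, 0.5345).
r_{12} = q_1·w_2 = -0.2673.
u_2 = w_2 + 0.2673·q_1 = (3.0714, 3.7857, 4.1429).
‖u_2‖ = 6.3975, so q_2 = (0.4801, 0.5917, 0.6476).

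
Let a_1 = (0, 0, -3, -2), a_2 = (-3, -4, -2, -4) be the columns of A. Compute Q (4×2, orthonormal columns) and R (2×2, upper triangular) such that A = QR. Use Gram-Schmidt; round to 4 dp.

a_1 = (0, 0, -3, -2); ‖a_1‖ = 3.6056, so q_1 = (0.0000, 0.0000, -0.8321, -0.5547).
q_1·a_2 = 0.0000·(-3) + 0.0000·(-4) + (-0.8321)·(-2) + (-0.5547)·(-4) = 3.8829.
u_2 = a_2 − 3.8829·q_1 = (-3.0000, -4.0000, 1.2308, -1.8462).
‖u_2‖ = 5.4702, so q_2 = (-0.5484, -0.7312, 0.2250, -0.3375).

Q = [[0.0000, -0.5484], [0.0000, -0.7312], [-0.8321, 0.2250], [-0.5547, -0.3375]], R = [[3.6056, 3.8829], [0.0000, 5.4702]]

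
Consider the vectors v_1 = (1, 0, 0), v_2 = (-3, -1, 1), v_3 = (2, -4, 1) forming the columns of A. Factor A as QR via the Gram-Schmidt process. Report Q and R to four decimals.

Q = [[1.0000, 0.0000, 0.0000], [0.0000, -0.7071, -0.7071], [0.0000, 0.7071, -0.7071]], R = [[1.0000, -3.0000, 2.0000], [0.0000, 1.4142, 3.5355], [0.0000, 0.0000, 2.1213]]

e_1 = v_1/‖v_1‖ = (1, 0, 0)/1.0000 = (1.0000, 0.0000, 0.0000).
r_{12} = e_1·v_2 = -3.0000.
u_2 = v_2 + 3.0000·e_1 = (0.0000, -1.0000, 1.0000).
‖u_2‖ = 1.4142, so e_2 = (0.0000, -0.7071, 0.7071).
r_{13} = e_1·v_3 = 2.0000; r_{23} = e_2·v_3 = 3.5355.
u_3 = v_3 − 2.0000·e_1 − 3.5355·e_2 = (0.0000, -1.5000, -1.5000).
‖u_3‖ = 2.1213, so e_3 = (0.0000, -0.7071, -0.7071).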